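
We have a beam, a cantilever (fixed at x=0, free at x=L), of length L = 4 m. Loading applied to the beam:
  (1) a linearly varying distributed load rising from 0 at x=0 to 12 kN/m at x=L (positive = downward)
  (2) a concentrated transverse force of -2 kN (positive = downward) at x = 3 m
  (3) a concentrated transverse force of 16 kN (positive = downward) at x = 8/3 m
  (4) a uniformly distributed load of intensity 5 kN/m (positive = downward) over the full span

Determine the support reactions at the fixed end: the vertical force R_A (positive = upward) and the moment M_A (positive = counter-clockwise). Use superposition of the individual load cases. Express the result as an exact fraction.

Load 1 — triangular load w₀=12 kN/m (0→w₀ over full span):
  R_A = w₀L/2 = 12·4/2 = 24 kN
  M_A = w₀L²/3 = 12·4²/3 = 64 kN·m
Load 2 — point force P=-2 kN at a=3 m (b=L-a=1):
  R_A = P = (-2) = -2 kN
  M_A = Pa = (-2)·3 = -6 kN·m
Load 3 — point force P=16 kN at a=8/3 m (b=L-a=4/3):
  R_A = P = 16 kN
  M_A = Pa = 16·(8/3) = 128/3 kN·m
Load 4 — uniform load w=5 kN/m over full span:
  R_A = wL = 5·4 = 20 kN
  M_A = wL²/2 = 5·4²/2 = 40 kN·m
Superposition: R_A = 58 kN, M_A = 422/3 kN·m

R_A = 58 kN, M_A = 422/3 kN·m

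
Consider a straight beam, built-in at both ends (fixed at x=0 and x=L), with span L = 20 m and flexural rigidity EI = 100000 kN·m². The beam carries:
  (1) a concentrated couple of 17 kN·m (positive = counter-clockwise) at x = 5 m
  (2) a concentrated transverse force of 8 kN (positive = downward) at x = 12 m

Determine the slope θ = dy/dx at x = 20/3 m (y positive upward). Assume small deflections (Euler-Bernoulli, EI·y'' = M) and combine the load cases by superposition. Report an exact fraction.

Load 1 — applied couple M₀=17 kN·m at a=5 m (b=L-a=15):
  θ_1 = (R_Ax²/2 - M_Ax - M₀(x-a))/EI  [x>a] with R_A=153/160, M_A=-51/16 = ((153/160)·(20/3)²/2 - (-51/16)·(20/3) - 17·((20/3)-5))/100000 = 17/120000 rad
Load 2 — point force P=8 kN at a=12 m (b=L-a=8):
  θ_2 = -Pb²x(2aL-(3a+b)x)/(2L³EI)  [x≤a] = -8·8²·(20/3)·(2·12·20-(3·12+8)·(20/3))/(2·20³·100000) = -56/140625 rad
Superposition: θ = Σ θ_i = -2309/9000000 rad ≈ -0.000257 rad

θ(20/3) = -2309/9000000 rad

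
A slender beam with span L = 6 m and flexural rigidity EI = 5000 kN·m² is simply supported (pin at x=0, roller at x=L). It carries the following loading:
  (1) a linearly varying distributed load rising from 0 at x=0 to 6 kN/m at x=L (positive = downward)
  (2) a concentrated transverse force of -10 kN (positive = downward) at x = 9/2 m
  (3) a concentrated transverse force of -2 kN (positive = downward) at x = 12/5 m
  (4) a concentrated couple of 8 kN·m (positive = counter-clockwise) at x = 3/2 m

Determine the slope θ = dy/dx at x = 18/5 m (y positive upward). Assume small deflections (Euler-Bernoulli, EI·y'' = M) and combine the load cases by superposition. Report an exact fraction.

θ(18/5) = 1561/50000000 rad

Load 1 — triangular load w₀=6 kN/m (0→w₀ over full span):
  θ_1 = -w₀(7L⁴-30L²x²+15x⁴)/(360LEI) = -6·(7·6⁴-30·6²·(18/5)²+15·(18/5)⁴)/(360·6·5000) = 522/390625 rad
Load 2 — point force P=-10 kN at a=9/2 m (b=L-a=3/2):
  θ_2 = -Pb(L²-b²-3x²)/(6LEI)  [x≤a] = -(-10)·(3/2)·(6²-(3/2)²-3·(18/5)²)/(6·6·5000) = -171/400000 rad
Load 3 — point force P=-2 kN at a=12/5 m (b=L-a=18/5):
  θ_3 = -Pa(2L²-6Lx+3x²+a²)/(6LEI)  [x>a] = -(-2)·(12/5)·(2·6²-6·6·(18/5)+3·(18/5)²+(12/5)²)/(6·6·5000) = -27/78125 rad
Load 4 — applied couple M₀=8 kN·m at a=3/2 m (b=L-a=9/2):
  θ_4 = (M₀x²/(2L)-M₀(x-a)+C₁)/EI  [x>a] with C₁=M₀(3b²-L²)/(6L)=11/2 = (8·(18/5)²/(2·6)-8·((18/5)-(3/2))+(11/2))/5000 = -133/250000 rad
Superposition: θ = Σ θ_i = 1561/50000000 rad ≈ 0.000031 rad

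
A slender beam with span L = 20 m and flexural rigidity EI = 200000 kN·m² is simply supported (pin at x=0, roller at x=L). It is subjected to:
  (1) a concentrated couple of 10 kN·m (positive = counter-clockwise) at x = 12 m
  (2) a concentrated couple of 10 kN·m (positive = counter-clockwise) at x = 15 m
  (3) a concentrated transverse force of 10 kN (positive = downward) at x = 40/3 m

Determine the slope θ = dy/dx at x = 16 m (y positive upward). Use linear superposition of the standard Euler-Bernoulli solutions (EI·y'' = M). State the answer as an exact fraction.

Load 1 — applied couple M₀=10 kN·m at a=12 m (b=L-a=8):
  θ_1 = (M₀x²/(2L)-M₀(x-a)+C₁)/EI  [x>a] with C₁=M₀(3b²-L²)/(6L)=-52/3 = (10·16²/(2·20)-10·(16-12)+(-52/3))/200000 = 1/30000 rad
Load 2 — applied couple M₀=10 kN·m at a=15 m (b=L-a=5):
  θ_2 = (M₀x²/(2L)-M₀(x-a)+C₁)/EI  [x>a] with C₁=M₀(3b²-L²)/(6L)=-325/12 = (10·16²/(2·20)-10·(16-15)+(-325/12))/200000 = 323/2400000 rad
Load 3 — point force P=10 kN at a=40/3 m (b=L-a=20/3):
  θ_3 = -Pa(2L²-6Lx+3x²+a²)/(6LEI)  [x>a] = -10·(40/3)·(2·20²-6·20·16+3·16²+(40/3)²)/(6·20·200000) = 49/50625 rad
Superposition: θ = Σ θ_i = 73601/64800000 rad ≈ 0.001136 rad

θ(16) = 73601/64800000 rad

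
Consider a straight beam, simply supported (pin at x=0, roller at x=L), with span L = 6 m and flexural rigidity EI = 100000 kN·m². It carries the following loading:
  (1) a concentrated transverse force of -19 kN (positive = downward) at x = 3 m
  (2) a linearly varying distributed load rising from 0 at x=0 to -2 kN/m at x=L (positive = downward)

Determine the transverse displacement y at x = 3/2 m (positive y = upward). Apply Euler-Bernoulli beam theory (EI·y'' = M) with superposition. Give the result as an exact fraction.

Load 1 — point force P=-19 kN at a=3 m (b=L-a=3):
  y_1 = -Pbx(L²-b²-x²)/(6LEI)  [x≤a] = -(-19)·3·(3/2)·(6²-3²-(3/2)²)/(6·6·100000) = 1881/3200000 m
Load 2 — triangular load w₀=-2 kN/m (0→w₀ over full span):
  y_2 = -w₀x(7L⁴-10L²x²+3x⁴)/(360LEI) = -(-2)·(3/2)·(7·6⁴-10·6²·(3/2)²+3·(3/2)⁴)/(360·6·100000) = 2943/25600000 m
Superposition: y = Σ y_i = 17991/25600000 m ≈ 0.000703 m

y(3/2) = 17991/25600000 m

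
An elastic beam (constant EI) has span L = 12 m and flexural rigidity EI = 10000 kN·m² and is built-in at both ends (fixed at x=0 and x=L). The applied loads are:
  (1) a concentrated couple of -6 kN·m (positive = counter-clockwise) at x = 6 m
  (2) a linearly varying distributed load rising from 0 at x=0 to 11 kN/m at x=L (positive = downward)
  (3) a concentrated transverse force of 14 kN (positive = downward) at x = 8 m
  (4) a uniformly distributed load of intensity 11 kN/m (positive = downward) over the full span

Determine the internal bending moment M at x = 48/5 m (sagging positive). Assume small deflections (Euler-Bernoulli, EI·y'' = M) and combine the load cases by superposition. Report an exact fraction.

Load 1 — applied couple M₀=-6 kN·m at a=6 m (b=L-a=6):
  M_1 = R_Ax - M_A - M₀  [x>a] with R_A=-3/4, M_A=-3/2 = (-3/4)·(48/5) - (-3/2) - (-6) = 3/10 kN·m
Load 2 — triangular load w₀=11 kN/m (0→w₀ over full span):
  M_2 = 3w₀Lx/20 - w₀L²/30 - w₀x³/(6L) = 3·11·12·(48/5)/20 - 11·12²/30 - 11·(48/5)³/(6·12) = 264/125 kN·m
Load 3 — point force P=14 kN at a=8 m (b=L-a=4):
  M_3 = Pa²(a+3b)(L-x)/L³ - Pa²b/L²  [x>a] = 14·8²·(8+3·4)·(12-(48/5))/12³ - 14·8²·4/12² = 0 kN·m
Load 4 — uniform load w=11 kN/m over full span:
  M_4 = wLx/2 - wL²/12 - wx²/2 = 11·12·(48/5)/2 - 11·12²/12 - 11·(48/5)²/2 = -132/25 kN·m
Superposition: M = Σ M_i = -717/250 kN·m ≈ -2.868000 kN·m

M(48/5) = -717/250 kN·m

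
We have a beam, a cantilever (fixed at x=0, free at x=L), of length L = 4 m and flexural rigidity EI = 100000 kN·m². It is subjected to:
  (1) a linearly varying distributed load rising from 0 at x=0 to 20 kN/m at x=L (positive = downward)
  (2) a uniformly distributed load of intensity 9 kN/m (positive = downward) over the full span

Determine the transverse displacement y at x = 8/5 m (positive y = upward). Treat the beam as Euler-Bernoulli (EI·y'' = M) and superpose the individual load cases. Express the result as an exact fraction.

y(8/5) = -52648/29296875 m

Load 1 — triangular load w₀=20 kN/m (0→w₀ over full span):
  y_1 = (w₀Lx³/12-w₀L²x²/6-w₀x⁵/(120L))/EI = (20·4·(8/5)³/12-20·4²·(8/5)²/6-20·(8/5)⁵/(120·4))/100000 = -32128/29296875 m
Load 2 — uniform load w=9 kN/m over full span:
  y_2 = -wx²(x²-4Lx+6L²)/(24EI) = -9·(8/5)²·((8/5)²-4·4·(8/5)+6·4²)/(24·100000) = -1368/1953125 m
Superposition: y = Σ y_i = -52648/29296875 m ≈ -0.001797 m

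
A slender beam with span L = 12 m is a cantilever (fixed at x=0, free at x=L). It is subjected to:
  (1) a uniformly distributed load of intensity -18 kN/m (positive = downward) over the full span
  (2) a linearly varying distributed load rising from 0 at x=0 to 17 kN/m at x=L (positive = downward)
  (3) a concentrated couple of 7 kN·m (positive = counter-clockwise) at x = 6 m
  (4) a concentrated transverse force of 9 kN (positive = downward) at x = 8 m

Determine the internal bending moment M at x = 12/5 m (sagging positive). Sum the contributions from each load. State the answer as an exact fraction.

M(12/5) = 26447/125 kN·m

Load 1 — uniform load w=-18 kN/m over full span:
  M_1 = -w(L-x)²/2 = -(-18)·(12-(12/5))²/2 = 20736/25 kN·m
Load 2 — triangular load w₀=17 kN/m (0→w₀ over full span):
  M_2 = w₀Lx/2 - w₀L²/3 - w₀x³/(6L) = 17·12·(12/5)/2 - 17·12²/3 - 17·(12/5)³/(6·12) = -71808/125 kN·m
Load 3 — applied couple M₀=7 kN·m at a=6 m (b=L-a=6):
  M_3 = M₀  [x≤a] = 7 = 7 kN·m
Load 4 — point force P=9 kN at a=8 m (b=L-a=4):
  M_4 = -P(a-x)  [x≤a] = -9·(8-(12/5)) = -252/5 kN·m
Superposition: M = Σ M_i = 26447/125 kN·m ≈ 211.576000 kN·m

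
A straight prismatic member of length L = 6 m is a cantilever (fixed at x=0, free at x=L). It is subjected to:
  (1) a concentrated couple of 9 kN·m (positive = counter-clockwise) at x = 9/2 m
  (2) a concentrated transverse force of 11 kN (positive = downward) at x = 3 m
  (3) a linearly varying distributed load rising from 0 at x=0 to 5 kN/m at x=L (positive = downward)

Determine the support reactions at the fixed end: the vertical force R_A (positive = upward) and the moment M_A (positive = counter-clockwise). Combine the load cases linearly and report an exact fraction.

Load 1 — applied couple M₀=9 kN·m at a=9/2 m (b=L-a=3/2):
  R_A = 0 kN
  M_A = -M₀ = -9 kN·m
Load 2 — point force P=11 kN at a=3 m (b=L-a=3):
  R_A = P = 11 kN
  M_A = Pa = 11·3 = 33 kN·m
Load 3 — triangular load w₀=5 kN/m (0→w₀ over full span):
  R_A = w₀L/2 = 5·6/2 = 15 kN
  M_A = w₀L²/3 = 5·6²/3 = 60 kN·m
Superposition: R_A = 26 kN, M_A = 84 kN·m

R_A = 26 kN, M_A = 84 kN·m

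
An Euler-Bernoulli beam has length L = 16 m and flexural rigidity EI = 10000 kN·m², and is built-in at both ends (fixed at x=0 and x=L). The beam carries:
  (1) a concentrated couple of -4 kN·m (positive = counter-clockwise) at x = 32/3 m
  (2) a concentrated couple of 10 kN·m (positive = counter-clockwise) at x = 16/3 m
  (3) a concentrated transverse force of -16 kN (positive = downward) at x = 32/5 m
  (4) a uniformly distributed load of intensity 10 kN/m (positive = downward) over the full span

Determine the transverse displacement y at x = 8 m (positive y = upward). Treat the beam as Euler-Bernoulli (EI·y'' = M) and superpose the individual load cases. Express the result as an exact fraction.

y(8) = -94996/703125 m

Load 1 — applied couple M₀=-4 kN·m at a=32/3 m (b=L-a=16/3):
  y_1 = (R_Ax³/6 - M_Ax²/2)/EI  [x≤a] with R_A=-1/3, M_A=-4/3 = ((-1/3)·8³/6 - (-4/3)·8²/2)/10000 = 8/5625 m
Load 2 — applied couple M₀=10 kN·m at a=16/3 m (b=L-a=32/3):
  y_2 = (R_Ax³/6 - M_Ax²/2 - M₀(x-a)²/2)/EI  [x>a] with R_A=5/6, M_A=0 = ((5/6)·8³/6 - 0·8²/2 - 10·(8-(16/3))²/2)/10000 = 4/1125 m
Load 3 — point force P=-16 kN at a=32/5 m (b=L-a=48/5):
  y_3 = -Pa²(L-x)²(3bL-(3b+a)(L-x))/(6L³EI)  [x>a] = -(-16)·(32/5)²·(16-8)²·(3·(48/5)·16-(3·(48/5)+(32/5))·(16-8))/(6·16³·10000) = 7168/234375 m
Load 4 — uniform load w=10 kN/m over full span:
  y_4 = -wx²(L-x)²/(24EI) = -10·8²·(16-8)²/(24·10000) = -64/375 m
Superposition: y = Σ y_i = -94996/703125 m ≈ -0.135105 m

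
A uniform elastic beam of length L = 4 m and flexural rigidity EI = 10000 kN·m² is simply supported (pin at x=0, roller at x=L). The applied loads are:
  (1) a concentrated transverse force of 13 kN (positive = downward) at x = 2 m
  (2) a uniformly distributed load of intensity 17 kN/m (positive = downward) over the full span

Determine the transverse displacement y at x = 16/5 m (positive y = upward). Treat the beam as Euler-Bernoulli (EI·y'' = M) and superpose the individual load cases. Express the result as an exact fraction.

y(16/5) = -6797/1562500 m

Load 1 — point force P=13 kN at a=2 m (b=L-a=2):
  y_1 = -Pa(L-x)(2Lx-a²-x²)/(6LEI)  [x>a] = -13·2·(4-(16/5))·(2·4·(16/5)-2²-(16/5)²)/(6·4·10000) = -923/937500 m
Load 2 — uniform load w=17 kN/m over full span:
  y_2 = -wx(L³-2Lx²+x³)/(24EI) = -17·(16/5)·(4³-2·4·(16/5)²+(16/5)³)/(24·10000) = -3944/1171875 m
Superposition: y = Σ y_i = -6797/1562500 m ≈ -0.004350 m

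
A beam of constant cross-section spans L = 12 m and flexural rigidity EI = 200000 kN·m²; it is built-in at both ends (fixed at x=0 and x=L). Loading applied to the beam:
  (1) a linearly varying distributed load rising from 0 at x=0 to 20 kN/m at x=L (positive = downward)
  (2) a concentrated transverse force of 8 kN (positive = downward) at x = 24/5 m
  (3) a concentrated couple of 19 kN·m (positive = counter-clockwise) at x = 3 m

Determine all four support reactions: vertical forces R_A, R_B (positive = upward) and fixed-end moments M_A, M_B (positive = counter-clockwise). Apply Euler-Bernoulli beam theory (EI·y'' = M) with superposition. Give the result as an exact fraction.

Load 1 — triangular load w₀=20 kN/m (0→w₀ over full span):
  R_A = 3w₀L/20 = 3·20·12/20 = 36 kN
  M_A = w₀L²/30 = 20·12²/30 = 96 kN·m
  R_B = 7w₀L/20 = 7·20·12/20 = 84 kN
  M_B = -w₀L²/20 = -20·12²/20 = -144 kN·m
Load 2 — point force P=8 kN at a=24/5 m (b=L-a=36/5):
  R_A = Pb²(3a+b)/L³ = 8·(36/5)²·(3·(24/5)+(36/5))/12³ = 648/125 kN
  M_A = Pab²/L² = 8·(24/5)·(36/5)²/12² = 1728/125 kN·m
  R_B = Pa²(a+3b)/L³ = 8·(24/5)²·((24/5)+3·(36/5))/12³ = 352/125 kN
  M_B = -Pa²b/L² = -8·(24/5)²·(36/5)/12² = -1152/125 kN·m
Load 3 — applied couple M₀=19 kN·m at a=3 m (b=L-a=9):
  R_A = 6M₀ab/L³ = 6·19·3·9/12³ = 57/32 kN
  M_A = M₀b(2a-b)/L² = 19·9·(2·3-9)/12² = -57/16 kN·m
  R_B = -6M₀ab/L³ = -6·19·3·9/12³ = -57/32 kN
  M_B = M₀a(2b-a)/L² = 19·3·(2·9-3)/12² = 95/16 kN·m
Superposition: R_A = 171861/4000 kN, M_A = 212523/2000 kN·m, R_B = 340139/4000 kN, M_B = -294557/2000 kN·m

R_A = 171861/4000 kN, M_A = 212523/2000 kN·m, R_B = 340139/4000 kN, M_B = -294557/2000 kN·m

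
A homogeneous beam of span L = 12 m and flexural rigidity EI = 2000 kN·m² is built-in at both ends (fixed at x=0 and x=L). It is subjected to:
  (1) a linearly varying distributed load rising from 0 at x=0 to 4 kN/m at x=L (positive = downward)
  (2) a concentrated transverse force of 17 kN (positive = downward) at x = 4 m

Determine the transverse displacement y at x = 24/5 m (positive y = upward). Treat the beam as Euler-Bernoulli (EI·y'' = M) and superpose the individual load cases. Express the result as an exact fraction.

Load 1 — triangular load w₀=4 kN/m (0→w₀ over full span):
  y_1 = -w₀x²(L-x)²(x+2L)/(120LEI) = -4·(24/5)²·(12-(24/5))²·((24/5)+2·12)/(120·12·2000) = -93312/1953125 m
Load 2 — point force P=17 kN at a=4 m (b=L-a=8):
  y_2 = -Pa²(L-x)²(3bL-(3b+a)(L-x))/(6L³EI)  [x>a] = -17·4²·(12-(24/5))²·(3·8·12-(3·8+4)·(12-(24/5)))/(6·12³·2000) = -918/15625 m
Superposition: y = Σ y_i = -208062/1953125 m ≈ -0.106528 m

y(24/5) = -208062/1953125 m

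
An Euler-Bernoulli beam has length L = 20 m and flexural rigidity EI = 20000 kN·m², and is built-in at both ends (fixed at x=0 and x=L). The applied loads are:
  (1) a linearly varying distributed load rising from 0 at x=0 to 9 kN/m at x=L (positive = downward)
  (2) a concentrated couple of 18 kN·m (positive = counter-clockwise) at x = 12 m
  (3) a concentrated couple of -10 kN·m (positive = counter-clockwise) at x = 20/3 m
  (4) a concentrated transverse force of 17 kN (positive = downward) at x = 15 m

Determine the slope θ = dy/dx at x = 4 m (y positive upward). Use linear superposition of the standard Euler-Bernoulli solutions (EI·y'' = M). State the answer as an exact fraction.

θ(4) = -246979/15000000 rad

Load 1 — triangular load w₀=9 kN/m (0→w₀ over full span):
  θ_1 = -w₀(2x(L-x)(L-2x)(x+2L)+x²(L-x)²)/(120LEI) = -9·(2·4·(20-4)·(20-2·4)·(4+2·20)+4²·(20-4)²)/(120·20·20000) = -42/3125 rad
Load 2 — applied couple M₀=18 kN·m at a=12 m (b=L-a=8):
  θ_2 = (R_Ax²/2 - M_Ax)/EI  [x≤a] with R_A=162/125, M_A=144/25 = ((162/125)·4²/2 - (144/25)·4)/20000 = -99/156250 rad
Load 3 — applied couple M₀=-10 kN·m at a=20/3 m (b=L-a=40/3):
  θ_3 = (R_Ax²/2 - M_Ax)/EI  [x≤a] with R_A=-2/3, M_A=0 = ((-2/3)·4²/2 - 0·4)/20000 = -1/3750 rad
Load 4 — point force P=17 kN at a=15 m (b=L-a=5):
  θ_4 = -Pb²x(2aL-(3a+b)x)/(2L³EI)  [x≤a] = -17·5²·4·(2·15·20-(3·15+5)·4)/(2·20³·20000) = -17/8000 rad
Superposition: θ = Σ θ_i = -246979/15000000 rad ≈ -0.016465 rad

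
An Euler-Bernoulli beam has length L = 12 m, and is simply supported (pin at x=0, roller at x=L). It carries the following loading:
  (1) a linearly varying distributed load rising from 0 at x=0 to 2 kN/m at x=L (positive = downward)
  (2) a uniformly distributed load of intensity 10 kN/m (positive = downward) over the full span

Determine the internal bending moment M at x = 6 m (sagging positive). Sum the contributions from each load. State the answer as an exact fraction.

Load 1 — triangular load w₀=2 kN/m (0→w₀ over full span):
  M_1 = w₀Lx/6 - w₀x³/(6L) = 2·12·6/6 - 2·6³/(6·12) = 18 kN·m
Load 2 — uniform load w=10 kN/m over full span:
  M_2 = wx(L-x)/2 = 10·6·(12-6)/2 = 180 kN·m
Superposition: M = Σ M_i = 198 kN·m ≈ 198.000000 kN·m

M(6) = 198 kN·m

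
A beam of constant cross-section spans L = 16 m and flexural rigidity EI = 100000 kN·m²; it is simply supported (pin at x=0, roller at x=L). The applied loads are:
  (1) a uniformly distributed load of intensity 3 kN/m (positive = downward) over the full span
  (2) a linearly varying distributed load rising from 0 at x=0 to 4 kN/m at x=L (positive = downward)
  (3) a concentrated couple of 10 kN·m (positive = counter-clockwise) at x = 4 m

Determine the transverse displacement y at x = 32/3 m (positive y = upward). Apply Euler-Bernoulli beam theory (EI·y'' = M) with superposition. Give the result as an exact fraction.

Load 1 — uniform load w=3 kN/m over full span:
  y_1 = -wx(L³-2Lx²+x³)/(24EI) = -3·(32/3)·(16³-2·16·(32/3)²+(32/3)³)/(24·100000) = -5632/253125 m
Load 2 — triangular load w₀=4 kN/m (0→w₀ over full span):
  y_2 = -w₀x(7L⁴-10L²x²+3x⁴)/(360LEI) = -4·(32/3)·(7·16⁴-10·16²·(32/3)²+3·(32/3)⁴)/(360·16·100000) = -34816/2278125 m
Load 3 — applied couple M₀=10 kN·m at a=4 m (b=L-a=12):
  y_3 = (M₀x³/(6L)-M₀(x-a)²/2+C₁x)/EI  [x>a] with C₁=M₀(3b²-L²)/(6L)=55/3 = (10·(32/3)³/(6·16)-10·((32/3)-4)²/2+(55/3)·(32/3))/100000 = 101/101250 m
Superposition: y = Σ y_i = -166463/4556250 m ≈ -0.036535 m

y(32/3) = -166463/4556250 m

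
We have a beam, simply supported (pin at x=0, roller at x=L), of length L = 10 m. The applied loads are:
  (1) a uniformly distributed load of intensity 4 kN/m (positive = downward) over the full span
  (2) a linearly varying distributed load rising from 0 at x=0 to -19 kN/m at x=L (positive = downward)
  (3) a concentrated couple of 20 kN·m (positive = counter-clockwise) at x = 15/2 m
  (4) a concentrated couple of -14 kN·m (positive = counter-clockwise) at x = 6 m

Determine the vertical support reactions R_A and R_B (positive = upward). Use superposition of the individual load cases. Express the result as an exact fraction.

R_A = -166/15 kN, R_B = -659/15 kN

Load 1 — uniform load w=4 kN/m over full span:
  R_A = wL/2 = 4·10/2 = 20 kN
  R_B = wL/2 = 4·10/2 = 20 kN
Load 2 — triangular load w₀=-19 kN/m (0→w₀ over full span):
  R_A = w₀L/6 = (-19)·10/6 = -95/3 kN
  R_B = w₀L/3 = (-19)·10/3 = -190/3 kN
Load 3 — applied couple M₀=20 kN·m at a=15/2 m (b=L-a=5/2):
  R_A = M₀/L = 20/10 = 2 kN
  R_B = -M₀/L = -20/10 = -2 kN
Load 4 — applied couple M₀=-14 kN·m at a=6 m (b=L-a=4):
  R_A = M₀/L = (-14)/10 = -7/5 kN
  R_B = -M₀/L = -(-14)/10 = 7/5 kN
Superposition: R_A = -166/15 kN, R_B = -659/15 kN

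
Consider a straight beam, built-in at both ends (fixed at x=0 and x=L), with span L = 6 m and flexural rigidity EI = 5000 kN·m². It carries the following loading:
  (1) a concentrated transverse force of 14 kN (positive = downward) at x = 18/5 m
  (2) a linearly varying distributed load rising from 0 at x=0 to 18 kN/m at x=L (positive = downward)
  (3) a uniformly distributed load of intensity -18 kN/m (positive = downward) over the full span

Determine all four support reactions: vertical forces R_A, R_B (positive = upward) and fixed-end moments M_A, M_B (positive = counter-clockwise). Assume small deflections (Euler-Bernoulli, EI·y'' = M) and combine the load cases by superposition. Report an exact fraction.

R_A = -4109/125 kN, M_A = -3042/125 kN·m, R_B = -891/125 kN, M_B = 1188/125 kN·m

Load 1 — point force P=14 kN at a=18/5 m (b=L-a=12/5):
  R_A = Pb²(3a+b)/L³ = 14·(12/5)²·(3·(18/5)+(12/5))/6³ = 616/125 kN
  M_A = Pab²/L² = 14·(18/5)·(12/5)²/6² = 1008/125 kN·m
  R_B = Pa²(a+3b)/L³ = 14·(18/5)²·((18/5)+3·(12/5))/6³ = 1134/125 kN
  M_B = -Pa²b/L² = -14·(18/5)²·(12/5)/6² = -1512/125 kN·m
Load 2 — triangular load w₀=18 kN/m (0→w₀ over full span):
  R_A = 3w₀L/20 = 3·18·6/20 = 81/5 kN
  M_A = w₀L²/30 = 18·6²/30 = 108/5 kN·m
  R_B = 7w₀L/20 = 7·18·6/20 = 189/5 kN
  M_B = -w₀L²/20 = -18·6²/20 = -162/5 kN·m
Load 3 — uniform load w=-18 kN/m over full span:
  R_A = wL/2 = (-18)·6/2 = -54 kN
  M_A = wL²/12 = (-18)·6²/12 = -54 kN·m
  R_B = wL/2 = (-18)·6/2 = -54 kN
  M_B = -wL²/12 = -(-18)·6²/12 = 54 kN·m
Superposition: R_A = -4109/125 kN, M_A = -3042/125 kN·m, R_B = -891/125 kN, M_B = 1188/125 kN·m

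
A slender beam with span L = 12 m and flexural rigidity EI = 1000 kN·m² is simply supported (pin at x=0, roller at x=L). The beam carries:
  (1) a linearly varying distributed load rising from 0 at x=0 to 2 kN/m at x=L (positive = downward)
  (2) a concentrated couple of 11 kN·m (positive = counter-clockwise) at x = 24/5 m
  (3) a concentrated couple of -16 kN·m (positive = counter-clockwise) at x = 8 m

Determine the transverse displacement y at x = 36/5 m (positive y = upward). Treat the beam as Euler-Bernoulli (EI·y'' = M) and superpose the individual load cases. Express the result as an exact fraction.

Load 1 — triangular load w₀=2 kN/m (0→w₀ over full span):
  y_1 = -w₀x(7L⁴-10L²x²+3x⁴)/(360LEI) = -2·(36/5)·(7·12⁴-10·12²·(36/5)²+3·(36/5)⁴)/(360·12·1000) = -511488/1953125 m
Load 2 — applied couple M₀=11 kN·m at a=24/5 m (b=L-a=36/5):
  y_2 = (M₀x³/(6L)-M₀(x-a)²/2+C₁x)/EI  [x>a] with C₁=M₀(3b²-L²)/(6L)=44/25 = (11·(36/5)³/(6·12)-11·((36/5)-(24/5))²/2+(44/25)·(36/5))/1000 = 594/15625 m
Load 3 — applied couple M₀=-16 kN·m at a=8 m (b=L-a=4):
  y_3 = (M₀x³/(6L)+C₁x)/EI  [x≤a] with C₁=M₀(3b²-L²)/(6L)=64/3 = ((-16)·(36/5)³/(6·12)+(64/3)·(36/5))/1000 = 1104/15625 m
Superposition: y = Σ y_i = -299238/1953125 m ≈ -0.153210 m

y(36/5) = -299238/1953125 m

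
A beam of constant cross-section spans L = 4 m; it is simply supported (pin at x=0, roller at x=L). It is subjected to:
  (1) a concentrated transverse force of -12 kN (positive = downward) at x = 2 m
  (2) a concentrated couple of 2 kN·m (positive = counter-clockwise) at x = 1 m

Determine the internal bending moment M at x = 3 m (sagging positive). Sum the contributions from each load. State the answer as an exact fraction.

Load 1 — point force P=-12 kN at a=2 m (b=L-a=2):
  M_1 = Pa(L-x)/L  [x>a] = (-12)·2·(4-3)/4 = -6 kN·m
Load 2 — applied couple M₀=2 kN·m at a=1 m (b=L-a=3):
  M_2 = M₀x/L - M₀  [x>a] = 2·3/4 - 2 = -1/2 kN·m
Superposition: M = Σ M_i = -13/2 kN·m ≈ -6.500000 kN·m

M(3) = -13/2 kN·m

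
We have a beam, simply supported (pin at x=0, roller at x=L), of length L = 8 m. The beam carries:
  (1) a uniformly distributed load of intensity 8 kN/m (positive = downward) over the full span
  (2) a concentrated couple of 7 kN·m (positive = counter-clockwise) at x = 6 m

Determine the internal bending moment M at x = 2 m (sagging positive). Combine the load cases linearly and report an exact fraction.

M(2) = 199/4 kN·m

Load 1 — uniform load w=8 kN/m over full span:
  M_1 = wx(L-x)/2 = 8·2·(8-2)/2 = 48 kN·m
Load 2 — applied couple M₀=7 kN·m at a=6 m (b=L-a=2):
  M_2 = M₀x/L  [x≤a] = 7·2/8 = 7/4 kN·m
Superposition: M = Σ M_i = 199/4 kN·m ≈ 49.750000 kN·m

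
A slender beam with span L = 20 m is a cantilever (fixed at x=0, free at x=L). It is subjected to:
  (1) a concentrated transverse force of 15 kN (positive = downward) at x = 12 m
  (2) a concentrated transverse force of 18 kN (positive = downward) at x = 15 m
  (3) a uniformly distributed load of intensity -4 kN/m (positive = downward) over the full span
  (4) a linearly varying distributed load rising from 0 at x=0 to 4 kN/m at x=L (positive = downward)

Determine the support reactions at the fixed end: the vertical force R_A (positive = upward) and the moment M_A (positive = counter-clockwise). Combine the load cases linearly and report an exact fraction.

R_A = -7 kN, M_A = 550/3 kN·m

Load 1 — point force P=15 kN at a=12 m (b=L-a=8):
  R_A = P = 15 kN
  M_A = Pa = 15·12 = 180 kN·m
Load 2 — point force P=18 kN at a=15 m (b=L-a=5):
  R_A = P = 18 kN
  M_A = Pa = 18·15 = 270 kN·m
Load 3 — uniform load w=-4 kN/m over full span:
  R_A = wL = (-4)·20 = -80 kN
  M_A = wL²/2 = (-4)·20²/2 = -800 kN·m
Load 4 — triangular load w₀=4 kN/m (0→w₀ over full span):
  R_A = w₀L/2 = 4·20/2 = 40 kN
  M_A = w₀L²/3 = 4·20²/3 = 1600/3 kN·m
Superposition: R_A = -7 kN, M_A = 550/3 kN·m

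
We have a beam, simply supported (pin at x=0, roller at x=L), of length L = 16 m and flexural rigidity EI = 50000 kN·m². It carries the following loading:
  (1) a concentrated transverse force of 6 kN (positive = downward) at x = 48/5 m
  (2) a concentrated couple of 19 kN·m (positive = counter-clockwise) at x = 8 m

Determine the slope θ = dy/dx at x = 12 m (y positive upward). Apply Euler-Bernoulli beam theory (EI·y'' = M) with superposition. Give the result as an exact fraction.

Load 1 — point force P=6 kN at a=48/5 m (b=L-a=32/5):
  θ_1 = -Pa(2L²-6Lx+3x²+a²)/(6LEI)  [x>a] = -6·(48/5)·(2·16²-6·16·12+3·12²+(48/5)²)/(6·16·50000) = 543/390625 rad
Load 2 — applied couple M₀=19 kN·m at a=8 m (b=L-a=8):
  θ_2 = (M₀x²/(2L)-M₀(x-a)+C₁)/EI  [x>a] with C₁=M₀(3b²-L²)/(6L)=-38/3 = (19·12²/(2·16)-19·(12-8)+(-38/3))/50000 = -19/300000 rad
Superposition: θ = Σ θ_i = 49753/37500000 rad ≈ 0.001327 rad

θ(12) = 49753/37500000 rad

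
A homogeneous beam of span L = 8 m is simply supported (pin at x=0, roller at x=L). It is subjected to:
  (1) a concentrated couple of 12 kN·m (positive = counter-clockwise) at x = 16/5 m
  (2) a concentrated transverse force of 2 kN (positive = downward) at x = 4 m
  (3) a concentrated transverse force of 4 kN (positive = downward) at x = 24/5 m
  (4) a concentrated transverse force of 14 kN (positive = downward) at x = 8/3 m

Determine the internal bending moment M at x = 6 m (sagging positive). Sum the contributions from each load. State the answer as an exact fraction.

Load 1 — applied couple M₀=12 kN·m at a=16/5 m (b=L-a=24/5):
  M_1 = M₀x/L - M₀  [x>a] = 12·6/8 - 12 = -3 kN·m
Load 2 — point force P=2 kN at a=4 m (b=L-a=4):
  M_2 = Pa(L-x)/L  [x>a] = 2·4·(8-6)/8 = 2 kN·m
Load 3 — point force P=4 kN at a=24/5 m (b=L-a=16/5):
  M_3 = Pa(L-x)/L  [x>a] = 4·(24/5)·(8-6)/8 = 24/5 kN·m
Load 4 — point force P=14 kN at a=8/3 m (b=L-a=16/3):
  M_4 = Pa(L-x)/L  [x>a] = 14·(8/3)·(8-6)/8 = 28/3 kN·m
Superposition: M = Σ M_i = 197/15 kN·m ≈ 13.133333 kN·m

M(6) = 197/15 kN·m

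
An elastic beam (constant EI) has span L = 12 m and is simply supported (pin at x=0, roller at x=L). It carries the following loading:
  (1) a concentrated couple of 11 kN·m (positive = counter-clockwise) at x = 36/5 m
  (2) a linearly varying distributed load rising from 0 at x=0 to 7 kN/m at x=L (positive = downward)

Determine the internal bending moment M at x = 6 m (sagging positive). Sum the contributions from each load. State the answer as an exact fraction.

Load 1 — applied couple M₀=11 kN·m at a=36/5 m (b=L-a=24/5):
  M_1 = M₀x/L  [x≤a] = 11·6/12 = 11/2 kN·m
Load 2 — triangular load w₀=7 kN/m (0→w₀ over full span):
  M_2 = w₀Lx/6 - w₀x³/(6L) = 7·12·6/6 - 7·6³/(6·12) = 63 kN·m
Superposition: M = Σ M_i = 137/2 kN·m ≈ 68.500000 kN·m

M(6) = 137/2 kN·m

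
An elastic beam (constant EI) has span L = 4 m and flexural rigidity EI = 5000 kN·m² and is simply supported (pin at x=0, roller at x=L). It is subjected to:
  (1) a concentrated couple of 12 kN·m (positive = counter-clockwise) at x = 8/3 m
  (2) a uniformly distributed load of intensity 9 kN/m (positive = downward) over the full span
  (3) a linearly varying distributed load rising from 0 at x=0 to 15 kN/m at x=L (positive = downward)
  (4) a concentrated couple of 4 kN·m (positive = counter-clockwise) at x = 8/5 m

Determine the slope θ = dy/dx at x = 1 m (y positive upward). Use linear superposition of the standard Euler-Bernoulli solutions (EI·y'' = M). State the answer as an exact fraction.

θ(1) = -80263/12000000 rad

Load 1 — applied couple M₀=12 kN·m at a=8/3 m (b=L-a=4/3):
  θ_1 = (M₀x²/(2L)+C₁)/EI  [x≤a] with C₁=M₀(3b²-L²)/(6L)=-16/3 = (12·1²/(2·4)+(-16/3))/5000 = -23/30000 rad
Load 2 — uniform load w=9 kN/m over full span:
  θ_2 = -w(L³-6Lx²+4x³)/(24EI) = -9·(4³-6·4·1²+4·1³)/(24·5000) = -33/10000 rad
Load 3 — triangular load w₀=15 kN/m (0→w₀ over full span):
  θ_3 = -w₀(7L⁴-30L²x²+15x⁴)/(360LEI) = -15·(7·4⁴-30·4²·1²+15·1⁴)/(360·4·5000) = -1327/480000 rad
Load 4 — applied couple M₀=4 kN·m at a=8/5 m (b=L-a=12/5):
  θ_4 = (M₀x²/(2L)+C₁)/EI  [x≤a] with C₁=M₀(3b²-L²)/(6L)=16/75 = (4·1²/(2·4)+(16/75))/5000 = 107/750000 rad
Superposition: θ = Σ θ_i = -80263/12000000 rad ≈ -0.006689 rad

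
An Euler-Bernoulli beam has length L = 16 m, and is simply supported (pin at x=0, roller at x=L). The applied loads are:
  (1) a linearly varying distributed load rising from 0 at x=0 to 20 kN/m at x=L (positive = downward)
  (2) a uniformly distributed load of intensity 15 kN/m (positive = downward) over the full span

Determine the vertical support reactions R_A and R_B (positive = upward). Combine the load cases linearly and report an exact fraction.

R_A = 520/3 kN, R_B = 680/3 kN

Load 1 — triangular load w₀=20 kN/m (0→w₀ over full span):
  R_A = w₀L/6 = 20·16/6 = 160/3 kN
  R_B = w₀L/3 = 20·16/3 = 320/3 kN
Load 2 — uniform load w=15 kN/m over full span:
  R_A = wL/2 = 15·16/2 = 120 kN
  R_B = wL/2 = 15·16/2 = 120 kN
Superposition: R_A = 520/3 kN, R_B = 680/3 kN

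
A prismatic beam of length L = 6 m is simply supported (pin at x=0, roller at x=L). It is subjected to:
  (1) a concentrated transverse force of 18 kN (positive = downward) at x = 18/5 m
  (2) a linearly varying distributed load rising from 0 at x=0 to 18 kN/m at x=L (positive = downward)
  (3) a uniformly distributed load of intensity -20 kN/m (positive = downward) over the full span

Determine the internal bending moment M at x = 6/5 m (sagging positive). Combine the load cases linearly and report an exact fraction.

Load 1 — point force P=18 kN at a=18/5 m (b=L-a=12/5):
  M_1 = Pbx/L  [x≤a] = 18·(12/5)·(6/5)/6 = 216/25 kN·m
Load 2 — triangular load w₀=18 kN/m (0→w₀ over full span):
  M_2 = w₀Lx/6 - w₀x³/(6L) = 18·6·(6/5)/6 - 18·(6/5)³/(6·6) = 2592/125 kN·m
Load 3 — uniform load w=-20 kN/m over full span:
  M_3 = wx(L-x)/2 = (-20)·(6/5)·(6-(6/5))/2 = -288/5 kN·m
Superposition: M = Σ M_i = -3528/125 kN·m ≈ -28.224000 kN·m

M(6/5) = -3528/125 kN·m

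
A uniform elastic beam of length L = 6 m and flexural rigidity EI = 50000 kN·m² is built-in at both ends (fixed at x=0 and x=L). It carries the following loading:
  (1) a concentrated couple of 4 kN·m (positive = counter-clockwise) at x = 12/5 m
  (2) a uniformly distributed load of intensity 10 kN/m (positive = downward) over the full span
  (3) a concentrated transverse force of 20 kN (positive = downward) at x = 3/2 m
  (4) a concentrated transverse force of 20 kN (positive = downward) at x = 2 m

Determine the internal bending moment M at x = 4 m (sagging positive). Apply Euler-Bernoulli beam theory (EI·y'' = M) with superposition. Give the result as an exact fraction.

M(4) = 61919/5400 kN·m

Load 1 — applied couple M₀=4 kN·m at a=12/5 m (b=L-a=18/5):
  M_1 = R_Ax - M_A - M₀  [x>a] with R_A=24/25, M_A=12/25 = (24/25)·4 - (12/25) - 4 = -16/25 kN·m
Load 2 — uniform load w=10 kN/m over full span:
  M_2 = wLx/2 - wL²/12 - wx²/2 = 10·6·4/2 - 10·6²/12 - 10·4²/2 = 10 kN·m
Load 3 — point force P=20 kN at a=3/2 m (b=L-a=9/2):
  M_3 = Pa²(a+3b)(L-x)/L³ - Pa²b/L²  [x>a] = 20·(3/2)²·((3/2)+3·(9/2))·(6-4)/6³ - 20·(3/2)²·(9/2)/6² = 5/8 kN·m
Load 4 — point force P=20 kN at a=2 m (b=L-a=4):
  M_4 = Pa²(a+3b)(L-x)/L³ - Pa²b/L²  [x>a] = 20·2²·(2+3·4)·(6-4)/6³ - 20·2²·4/6² = 40/27 kN·m
Superposition: M = Σ M_i = 61919/5400 kN·m ≈ 11.466481 kN·m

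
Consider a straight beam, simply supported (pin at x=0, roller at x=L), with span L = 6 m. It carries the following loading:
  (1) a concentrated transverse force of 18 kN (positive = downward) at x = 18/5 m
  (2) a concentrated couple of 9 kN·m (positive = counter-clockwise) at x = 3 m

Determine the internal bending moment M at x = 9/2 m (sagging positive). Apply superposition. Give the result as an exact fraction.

M(9/2) = 279/20 kN·m

Load 1 — point force P=18 kN at a=18/5 m (b=L-a=12/5):
  M_1 = Pa(L-x)/L  [x>a] = 18·(18/5)·(6-(9/2))/6 = 81/5 kN·m
Load 2 — applied couple M₀=9 kN·m at a=3 m (b=L-a=3):
  M_2 = M₀x/L - M₀  [x>a] = 9·(9/2)/6 - 9 = -9/4 kN·m
Superposition: M = Σ M_i = 279/20 kN·m ≈ 13.950000 kN·m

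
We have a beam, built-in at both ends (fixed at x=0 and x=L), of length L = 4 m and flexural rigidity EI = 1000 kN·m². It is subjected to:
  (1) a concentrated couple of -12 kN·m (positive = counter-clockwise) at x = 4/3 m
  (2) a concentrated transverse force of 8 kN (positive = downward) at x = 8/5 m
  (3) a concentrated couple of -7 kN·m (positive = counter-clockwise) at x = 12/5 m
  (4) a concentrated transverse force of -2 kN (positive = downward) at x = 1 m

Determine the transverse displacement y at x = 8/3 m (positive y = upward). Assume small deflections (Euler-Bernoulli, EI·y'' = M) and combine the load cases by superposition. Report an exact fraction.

Load 1 — applied couple M₀=-12 kN·m at a=4/3 m (b=L-a=8/3):
  y_1 = (R_Ax³/6 - M_Ax²/2 - M₀(x-a)²/2)/EI  [x>a] with R_A=-4, M_A=0 = ((-4)·(8/3)³/6 - 0·(8/3)²/2 - (-12)·((8/3)-(4/3))²/2)/1000 = -4/2025 m
Load 2 — point force P=8 kN at a=8/5 m (b=L-a=12/5):
  y_2 = -Pa²(L-x)²(3bL-(3b+a)(L-x))/(6L³EI)  [x>a] = -8·(8/5)²·(4-(8/3))²·(3·(12/5)·4-(3·(12/5)+(8/5))·(4-(8/3)))/(6·4³·1000) = -2048/1265625 m
Load 3 — applied couple M₀=-7 kN·m at a=12/5 m (b=L-a=8/5):
  y_3 = (R_Ax³/6 - M_Ax²/2 - M₀(x-a)²/2)/EI  [x>a] with R_A=-63/25, M_A=-56/25 = ((-63/25)·(8/3)³/6 - (-56/25)·(8/3)²/2 - (-7)·((8/3)-(12/5))²/2)/1000 = 7/28125 m
Load 4 — point force P=-2 kN at a=1 m (b=L-a=3):
  y_4 = -Pa²(L-x)²(3bL-(3b+a)(L-x))/(6L³EI)  [x>a] = -(-2)·1²·(4-(8/3))²·(3·3·4-(3·3+1)·(4-(8/3)))/(6·4³·1000) = 17/81000 m
Superposition: y = Σ y_i = -31739/10125000 m ≈ -0.003135 m

y(8/3) = -31739/10125000 m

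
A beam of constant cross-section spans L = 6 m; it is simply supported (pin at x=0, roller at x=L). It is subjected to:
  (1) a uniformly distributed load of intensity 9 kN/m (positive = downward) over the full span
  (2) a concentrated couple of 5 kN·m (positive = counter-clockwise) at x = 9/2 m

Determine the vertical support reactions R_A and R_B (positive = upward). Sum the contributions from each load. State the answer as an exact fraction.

R_A = 167/6 kN, R_B = 157/6 kN

Load 1 — uniform load w=9 kN/m over full span:
  R_A = wL/2 = 9·6/2 = 27 kN
  R_B = wL/2 = 9·6/2 = 27 kN
Load 2 — applied couple M₀=5 kN·m at a=9/2 m (b=L-a=3/2):
  R_A = M₀/L = 5/6 kN
  R_B = -M₀/L = -5/6 kN
Superposition: R_A = 167/6 kN, R_B = 157/6 kN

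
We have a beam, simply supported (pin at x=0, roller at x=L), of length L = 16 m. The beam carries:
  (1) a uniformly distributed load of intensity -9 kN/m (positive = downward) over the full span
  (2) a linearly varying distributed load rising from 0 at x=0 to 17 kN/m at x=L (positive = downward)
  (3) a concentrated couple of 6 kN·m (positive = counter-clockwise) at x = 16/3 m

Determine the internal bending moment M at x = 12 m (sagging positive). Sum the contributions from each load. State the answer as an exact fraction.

M(12) = 41/2 kN·m

Load 1 — uniform load w=-9 kN/m over full span:
  M_1 = wx(L-x)/2 = (-9)·12·(16-12)/2 = -216 kN·m
Load 2 — triangular load w₀=17 kN/m (0→w₀ over full span):
  M_2 = w₀Lx/6 - w₀x³/(6L) = 17·16·12/6 - 17·12³/(6·16) = 238 kN·m
Load 3 — applied couple M₀=6 kN·m at a=16/3 m (b=L-a=32/3):
  M_3 = M₀x/L - M₀  [x>a] = 6·12/16 - 6 = -3/2 kN·m
Superposition: M = Σ M_i = 41/2 kN·m ≈ 20.500000 kN·m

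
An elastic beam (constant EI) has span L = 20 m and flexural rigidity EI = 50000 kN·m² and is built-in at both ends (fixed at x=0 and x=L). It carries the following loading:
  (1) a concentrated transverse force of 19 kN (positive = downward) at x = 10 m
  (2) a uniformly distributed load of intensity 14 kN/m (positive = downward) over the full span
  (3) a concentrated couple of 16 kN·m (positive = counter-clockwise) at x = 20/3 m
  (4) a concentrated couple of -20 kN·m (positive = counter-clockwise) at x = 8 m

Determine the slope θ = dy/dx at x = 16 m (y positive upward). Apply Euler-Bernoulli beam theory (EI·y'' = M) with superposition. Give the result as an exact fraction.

θ(16) = 12641/625000 rad

Load 1 — point force P=19 kN at a=10 m (b=L-a=10):
  θ_1 = Pa²(L-x)(2bL-(3b+a)(L-x))/(2L³EI)  [x>a] = 19·10²·(20-16)·(2·10·20-(3·10+10)·(20-16))/(2·20³·50000) = 57/25000 rad
Load 2 — uniform load w=14 kN/m over full span:
  θ_2 = -wx(L-x)(L-2x)/(12EI) = -14·16·(20-16)·(20-2·16)/(12·50000) = 56/3125 rad
Load 3 — applied couple M₀=16 kN·m at a=20/3 m (b=L-a=40/3):
  θ_3 = (R_Ax²/2 - M_Ax - M₀(x-a))/EI  [x>a] with R_A=16/15, M_A=0 = ((16/15)·16²/2 - 0·16 - 16·(16-(20/3)))/50000 = -4/15625 rad
Load 4 — applied couple M₀=-20 kN·m at a=8 m (b=L-a=12):
  θ_4 = (R_Ax²/2 - M_Ax - M₀(x-a))/EI  [x>a] with R_A=-36/25, M_A=-12/5 = ((-36/25)·16²/2 - (-12/5)·16 - (-20)·(16-8))/50000 = 22/78125 rad
Superposition: θ = Σ θ_i = 12641/625000 rad ≈ 0.020226 rad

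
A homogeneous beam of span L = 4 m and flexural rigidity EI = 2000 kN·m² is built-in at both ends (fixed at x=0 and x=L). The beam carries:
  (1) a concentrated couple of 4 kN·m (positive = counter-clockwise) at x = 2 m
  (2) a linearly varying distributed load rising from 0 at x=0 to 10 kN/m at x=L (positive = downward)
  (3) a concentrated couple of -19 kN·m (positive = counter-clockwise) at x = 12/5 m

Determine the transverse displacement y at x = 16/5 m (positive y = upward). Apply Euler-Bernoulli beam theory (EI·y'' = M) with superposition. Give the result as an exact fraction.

y(16/5) = -869/1171875 m

Load 1 — applied couple M₀=4 kN·m at a=2 m (b=L-a=2):
  y_1 = (R_Ax³/6 - M_Ax²/2 - M₀(x-a)²/2)/EI  [x>a] with R_A=3/2, M_A=1 = ((3/2)·(16/5)³/6 - 1·(16/5)²/2 - 4·((16/5)-2)²/2)/2000 = 3/31250 m
Load 2 — triangular load w₀=10 kN/m (0→w₀ over full span):
  y_2 = -w₀x²(L-x)²(x+2L)/(120LEI) = -10·(16/5)²·(4-(16/5))²·((16/5)+2·4)/(120·4·2000) = -896/1171875 m
Load 3 — applied couple M₀=-19 kN·m at a=12/5 m (b=L-a=8/5):
  y_3 = (R_Ax³/6 - M_Ax²/2 - M₀(x-a)²/2)/EI  [x>a] with R_A=-171/25, M_A=-152/25 = ((-171/25)·(16/5)³/6 - (-152/25)·(16/5)²/2 - (-19)·((16/5)-(12/5))²/2)/2000 = -57/781250 m
Superposition: y = Σ y_i = -869/1171875 m ≈ -0.000742 m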